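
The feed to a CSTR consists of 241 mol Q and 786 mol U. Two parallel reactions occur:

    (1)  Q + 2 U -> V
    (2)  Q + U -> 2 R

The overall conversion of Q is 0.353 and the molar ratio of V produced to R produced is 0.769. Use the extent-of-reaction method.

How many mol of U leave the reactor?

649 mol

Conversion of Q: Q consumed = 0.353 × 241 = 85.07 mol = 1ξ₁ + 1ξ₂.
Selectivity: 1ξ₁ / (2ξ₂) = 0.769 → ξ₁ = 1.538 ξ₂.
Substitute: (1·1.538 + 1) ξ₂ = 85.07 → ξ₂ = 33.52 mol, ξ₁ = 51.55 mol.
Outlet amounts (n = n₀ + Σ ν·ξ):
  Q: 241 − 1(51.55) − 1(33.52) = 155.9
  U: 786 − 2(51.55) − 1(33.52) = 649.4
  V: 0 + 1(51.55) = 51.55
  R: 0 + 2(33.52) = 67.04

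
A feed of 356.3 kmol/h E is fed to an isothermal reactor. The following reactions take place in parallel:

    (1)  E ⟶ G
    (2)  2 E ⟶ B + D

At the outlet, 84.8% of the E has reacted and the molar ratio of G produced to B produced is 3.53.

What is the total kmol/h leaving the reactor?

356 kmol/h

Conversion of E: E consumed = 0.848 × 356.3 = 302.1 kmol/h = 1ξ₁ + 2ξ₂.
Selectivity: 1ξ₁ / (1ξ₂) = 3.53 → ξ₁ = 3.53 ξ₂.
Substitute: (1·3.53 + 2) ξ₂ = 302.1 → ξ₂ = 54.64 kmol/h, ξ₁ = 192.9 kmol/h.
Outlet amounts (n = n₀ + Σ ν·ξ):
  E: 356.3 − 1(192.9) − 2(54.64) = 54.16
  G: 0 + 1(192.9) = 192.9
  B: 0 + 1(54.64) = 54.64
  D: 0 + 1(54.64) = 54.64
Total out = 54.16 + 192.9 + 54.64 + 54.64 = 356.3 kmol/h.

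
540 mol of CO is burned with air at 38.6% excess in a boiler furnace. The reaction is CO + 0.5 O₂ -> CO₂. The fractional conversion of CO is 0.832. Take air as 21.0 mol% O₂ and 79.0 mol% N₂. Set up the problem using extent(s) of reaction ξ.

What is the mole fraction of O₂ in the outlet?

Stoichiometric O₂ = 0.5 × 540 = 270 mol; O₂ fed = 270 × 1.386 = 374.2 mol.
N₂ fed = 374.2 × 79/21 = 1408 mol.
Fuel reacted = 0.832 × 540 → ξ = 449.3 mol.
Outlet (n = n₀ + ν ξ):
  CO: 540 − 1(449.3) = 90.72
  O₂: 374.2 − 0.5(449.3) = 149.6
  N₂: 1408 (inert)
  CO₂: 0 + 1(449.3) = 449.3
Total out = 2097 mol; y_O₂ = 149.6 / 2097 = 0.07132.

0.0713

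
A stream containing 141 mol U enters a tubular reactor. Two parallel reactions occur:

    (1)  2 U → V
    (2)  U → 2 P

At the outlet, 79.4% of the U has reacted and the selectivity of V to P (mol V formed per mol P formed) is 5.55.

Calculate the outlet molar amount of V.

53.6 mol

Conversion of U: U consumed = 0.794 × 141 = 112 mol = 2ξ₁ + 1ξ₂.
Selectivity: 1ξ₁ / (2ξ₂) = 5.55 → ξ₁ = 11.1 ξ₂.
Substitute: (2·11.1 + 1) ξ₂ = 112 → ξ₂ = 4.826 mol, ξ₁ = 53.56 mol.
Outlet amounts (n = n₀ + Σ ν·ξ):
  U: 141 − 2(53.56) − 1(4.826) = 29.05
  V: 0 + 1(53.56) = 53.56
  P: 0 + 2(4.826) = 9.651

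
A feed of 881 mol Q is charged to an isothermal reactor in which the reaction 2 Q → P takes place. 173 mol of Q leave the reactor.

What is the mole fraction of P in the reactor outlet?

0.672

For Q: n = n₀ − 2ξ → 173 = 881 − 2ξ, giving ξ = 354 mol.
Outlet amounts (n = n₀ + ν ξ):
  Q: 881 − 2(354) = 173
  P: 0 + 1(354) = 354
Total out = 527 mol; y_P = 354 / 527 = 0.6717.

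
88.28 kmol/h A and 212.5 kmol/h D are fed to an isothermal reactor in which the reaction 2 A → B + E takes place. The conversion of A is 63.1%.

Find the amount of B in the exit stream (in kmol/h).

27.9 kmol/h

A reacted = 0.631 × 88.28 = 55.7 kmol/h; ν_A = −2, so ξ = 55.7/2 = 27.85 kmol/h.
Outlet amounts (n = n₀ + ν ξ):
  A: 88.28 − 2(27.85) = 32.58
  B: 0 + 1(27.85) = 27.85
  E: 0 + 1(27.85) = 27.85
  D: 212.5 (inert)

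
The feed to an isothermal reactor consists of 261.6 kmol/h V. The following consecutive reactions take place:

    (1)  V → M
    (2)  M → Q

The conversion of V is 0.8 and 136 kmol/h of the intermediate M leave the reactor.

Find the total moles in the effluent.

262 kmol/h

Conversion of V: V consumed = 1ξ₁ = 0.8 × 261.6 → ξ₁ = 209.3 kmol/h.
M balance: n_M = 0 + 1ξ₁ − 1ξ₂ = 136 → ξ₂ = (1·209.3 − 136)/1 = 73.28 kmol/h.
Outlet amounts (n = n₀ + Σ ν·ξ):
  V: 261.6 − 1(209.3) = 52.32
  M: 0 + 1(209.3) − 1(73.28) = 136
  Q: 0 + 1(73.28) = 73.28
Total out = 52.32 + 136 + 73.28 = 261.6 kmol/h.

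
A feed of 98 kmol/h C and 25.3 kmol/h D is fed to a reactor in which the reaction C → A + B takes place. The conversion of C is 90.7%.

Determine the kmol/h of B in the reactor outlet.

C reacted = 0.907 × 98 = 88.89 kmol/h; ν_C = −1, so ξ = 88.89/1 = 88.89 kmol/h.
Outlet amounts (n = n₀ + ν ξ):
  C: 98 − 1(88.89) = 9.114
  A: 0 + 1(88.89) = 88.89
  B: 0 + 1(88.89) = 88.89
  D: 25.3 (inert)

88.9 kmol/h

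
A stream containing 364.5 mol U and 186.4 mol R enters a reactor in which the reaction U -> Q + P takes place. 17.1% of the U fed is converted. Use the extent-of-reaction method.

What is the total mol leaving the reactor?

U reacted = 0.171 × 364.5 = 62.33 mol; ν_U = −1, so ξ = 62.33/1 = 62.33 mol.
Outlet amounts (n = n₀ + ν ξ):
  U: 364.5 − 1(62.33) = 302.2
  Q: 0 + 1(62.33) = 62.33
  P: 0 + 1(62.33) = 62.33
  R: 186.4 (inert)
Total out = 302.2 + 62.33 + 62.33 + 186.4 = 613.2 mol.

613 mol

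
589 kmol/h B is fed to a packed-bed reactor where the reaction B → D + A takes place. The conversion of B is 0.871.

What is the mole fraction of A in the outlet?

0.466

B reacted = 0.871 × 589 = 513 kmol/h; ν_B = −1, so ξ = 513/1 = 513 kmol/h.
Outlet amounts (n = n₀ + ν ξ):
  B: 589 − 1(513) = 75.98
  D: 0 + 1(513) = 513
  A: 0 + 1(513) = 513
Total out = 1102 kmol/h; y_A = 513 / 1102 = 0.4655.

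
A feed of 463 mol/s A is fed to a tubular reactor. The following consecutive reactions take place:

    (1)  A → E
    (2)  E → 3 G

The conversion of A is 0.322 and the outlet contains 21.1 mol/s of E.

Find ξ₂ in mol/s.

ξ₂ = 128 mol/s

Conversion of A: A consumed = 1ξ₁ = 0.322 × 463 → ξ₁ = 149.1 mol/s.
E balance: n_E = 0 + 1ξ₁ − 1ξ₂ = 21.1 → ξ₂ = (1·149.1 − 21.1)/1 = 128 mol/s.
Outlet amounts (n = n₀ + Σ ν·ξ):
  A: 463 − 1(149.1) = 313.9
  E: 0 + 1(149.1) − 1(128) = 21.1
  G: 0 + 3(128) = 384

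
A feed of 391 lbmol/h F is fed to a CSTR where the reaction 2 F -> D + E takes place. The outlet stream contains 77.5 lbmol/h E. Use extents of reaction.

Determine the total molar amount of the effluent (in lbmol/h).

For E: n = n₀ + 1ξ → 77.5 = 0 + 1ξ, giving ξ = 77.5 lbmol/h.
Outlet amounts (n = n₀ + ν ξ):
  F: 391 − 2(77.5) = 236
  D: 0 + 1(77.5) = 77.5
  E: 0 + 1(77.5) = 77.5
Total out = 236 + 77.5 + 77.5 = 391 lbmol/h.

391 lbmol/h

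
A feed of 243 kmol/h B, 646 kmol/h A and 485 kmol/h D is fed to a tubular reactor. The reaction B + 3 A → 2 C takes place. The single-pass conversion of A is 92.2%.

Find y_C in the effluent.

0.406

A reacted = 0.922 × 646 = 595.6 kmol/h; ν_A = −3, so ξ = 595.6/3 = 198.5 kmol/h.
Outlet amounts (n = n₀ + ν ξ):
  B: 243 − 1(198.5) = 44.46
  A: 646 − 3(198.5) = 50.39
  C: 0 + 2(198.5) = 397.1
  D: 485 (inert)
Total out = 976.9 kmol/h; y_C = 397.1 / 976.9 = 0.4065.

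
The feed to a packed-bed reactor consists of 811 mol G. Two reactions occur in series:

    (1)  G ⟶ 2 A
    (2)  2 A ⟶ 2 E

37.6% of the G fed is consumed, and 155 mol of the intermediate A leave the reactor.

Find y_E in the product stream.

Conversion of G: G consumed = 1ξ₁ = 0.376 × 811 → ξ₁ = 304.9 mol.
A balance: n_A = 0 + 2ξ₁ − 2ξ₂ = 155 → ξ₂ = (2·304.9 − 155)/2 = 227.4 mol.
Outlet amounts (n = n₀ + Σ ν·ξ):
  G: 811 − 1(304.9) = 506.1
  A: 0 + 2(304.9) − 2(227.4) = 155
  E: 0 + 2(227.4) = 454.9
Total out = 1116 mol; y_E = 454.9 / 1116 = 0.4076.

0.408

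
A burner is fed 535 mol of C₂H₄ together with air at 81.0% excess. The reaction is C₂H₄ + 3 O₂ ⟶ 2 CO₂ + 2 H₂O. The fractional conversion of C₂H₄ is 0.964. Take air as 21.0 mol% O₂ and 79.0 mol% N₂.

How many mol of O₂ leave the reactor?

Stoichiometric O₂ = 3 × 535 = 1605 mol; O₂ fed = 1605 × 1.810 = 2905 mol.
N₂ fed = 2905 × 79/21 = 10930 mol.
Fuel reacted = 0.964 × 535 → ξ = 515.7 mol.
Outlet (n = n₀ + ν ξ):
  C₂H₄: 535 − 1(515.7) = 19.26
  O₂: 2905 − 3(515.7) = 1358
  N₂: 10930 (inert)
  CO₂: 0 + 2(515.7) = 1031
  H₂O: 0 + 2(515.7) = 1031

1360 mol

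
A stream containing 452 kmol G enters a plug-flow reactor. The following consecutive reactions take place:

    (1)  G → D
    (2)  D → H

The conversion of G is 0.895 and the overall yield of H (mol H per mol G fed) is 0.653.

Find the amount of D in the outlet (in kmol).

Conversion of G: G consumed = 1ξ₁ = 0.895 × 452 → ξ₁ = 404.5 kmol.
Yield of H: 1ξ₂ / 452 = 0.653 → ξ₂ = 295.2 kmol.
Outlet amounts (n = n₀ + Σ ν·ξ):
  G: 452 − 1(404.5) = 47.46
  D: 0 + 1(404.5) − 1(295.2) = 109.4
  H: 0 + 1(295.2) = 295.2

109 kmol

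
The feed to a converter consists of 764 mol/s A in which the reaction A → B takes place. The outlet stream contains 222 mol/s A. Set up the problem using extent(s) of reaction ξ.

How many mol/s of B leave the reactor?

For A: n = n₀ − 1ξ → 222 = 764 − 1ξ, giving ξ = 542 mol/s.
Outlet amounts (n = n₀ + ν ξ):
  A: 764 − 1(542) = 222
  B: 0 + 1(542) = 542

542 mol/s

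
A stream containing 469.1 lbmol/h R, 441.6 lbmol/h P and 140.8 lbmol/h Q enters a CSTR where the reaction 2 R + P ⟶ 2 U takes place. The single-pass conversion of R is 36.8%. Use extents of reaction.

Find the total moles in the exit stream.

R reacted = 0.368 × 469.1 = 172.6 lbmol/h; ν_R = −2, so ξ = 172.6/2 = 86.31 lbmol/h.
Outlet amounts (n = n₀ + ν ξ):
  R: 469.1 − 2(86.31) = 296.5
  P: 441.6 − 1(86.31) = 355.3
  U: 0 + 2(86.31) = 172.6
  Q: 140.8 (inert)
Total out = 296.5 + 355.3 + 172.6 + 140.8 = 965.2 lbmol/h.

965 lbmol/h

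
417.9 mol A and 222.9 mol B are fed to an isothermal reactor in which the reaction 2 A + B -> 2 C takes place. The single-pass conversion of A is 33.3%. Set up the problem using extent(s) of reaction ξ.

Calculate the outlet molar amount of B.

A reacted = 0.333 × 417.9 = 139.2 mol; ν_A = −2, so ξ = 139.2/2 = 69.58 mol.
Outlet amounts (n = n₀ + ν ξ):
  A: 417.9 − 2(69.58) = 278.7
  B: 222.9 − 1(69.58) = 153.3
  C: 0 + 2(69.58) = 139.2

153 mol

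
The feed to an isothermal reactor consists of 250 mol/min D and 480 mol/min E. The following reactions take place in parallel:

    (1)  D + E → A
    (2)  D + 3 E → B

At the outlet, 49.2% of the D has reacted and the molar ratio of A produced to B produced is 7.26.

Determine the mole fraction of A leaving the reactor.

0.187

Conversion of D: D consumed = 0.492 × 250 = 123 mol/min = 1ξ₁ + 1ξ₂.
Selectivity: 1ξ₁ / (1ξ₂) = 7.26 → ξ₁ = 7.26 ξ₂.
Substitute: (1·7.26 + 1) ξ₂ = 123 → ξ₂ = 14.89 mol/min, ξ₁ = 108.1 mol/min.
Outlet amounts (n = n₀ + Σ ν·ξ):
  D: 250 − 1(108.1) − 1(14.89) = 127
  E: 480 − 1(108.1) − 3(14.89) = 327.2
  A: 0 + 1(108.1) = 108.1
  B: 0 + 1(14.89) = 14.89
Total out = 577.2 mol/min; y_A = 108.1 / 577.2 = 0.1873.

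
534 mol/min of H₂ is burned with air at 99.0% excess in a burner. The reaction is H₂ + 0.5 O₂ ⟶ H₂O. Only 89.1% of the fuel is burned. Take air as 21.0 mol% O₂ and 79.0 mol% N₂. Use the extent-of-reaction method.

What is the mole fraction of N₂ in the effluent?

0.707

Stoichiometric O₂ = 0.5 × 534 = 267 mol/min; O₂ fed = 267 × 1.990 = 531.3 mol/min.
N₂ fed = 531.3 × 79/21 = 1999 mol/min.
Fuel reacted = 0.891 × 534 → ξ = 475.8 mol/min.
Outlet (n = n₀ + ν ξ):
  H₂: 534 − 1(475.8) = 58.21
  O₂: 531.3 − 0.5(475.8) = 293.4
  N₂: 1999 (inert)
  H₂O: 0 + 1(475.8) = 475.8
Total out = 2826 mol/min; y_N₂ = 1999 / 2826 = 0.7072.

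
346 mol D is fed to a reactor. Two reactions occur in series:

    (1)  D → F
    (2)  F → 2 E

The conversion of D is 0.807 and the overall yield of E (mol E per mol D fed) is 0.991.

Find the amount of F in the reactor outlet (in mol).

Conversion of D: D consumed = 1ξ₁ = 0.807 × 346 → ξ₁ = 279.2 mol.
Yield of E: 2ξ₂ / 346 = 0.991 → ξ₂ = 171.4 mol.
Outlet amounts (n = n₀ + Σ ν·ξ):
  D: 346 − 1(279.2) = 66.78
  F: 0 + 1(279.2) − 1(171.4) = 107.8
  E: 0 + 2(171.4) = 342.9

108 mol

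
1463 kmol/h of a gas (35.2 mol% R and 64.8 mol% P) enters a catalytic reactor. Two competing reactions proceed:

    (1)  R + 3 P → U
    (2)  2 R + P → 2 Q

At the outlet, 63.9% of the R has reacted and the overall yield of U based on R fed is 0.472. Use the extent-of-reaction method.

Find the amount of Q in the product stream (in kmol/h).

86 kmol/h

Yield of U: 1ξ₁ / 515 = 0.472 → ξ₁ = 243.1 kmol/h.
Conversion of R: 1ξ₁ + 2ξ₂ = 0.639 × 515 = 329.1 → ξ₂ = 43 kmol/h.
Outlet amounts (n = n₀ + Σ ν·ξ):
  R: 515 − 1(243.1) − 2(43) = 185.9
  P: 948 − 3(243.1) − 1(43) = 175.8
  U: 0 + 1(243.1) = 243.1
  Q: 0 + 2(43) = 86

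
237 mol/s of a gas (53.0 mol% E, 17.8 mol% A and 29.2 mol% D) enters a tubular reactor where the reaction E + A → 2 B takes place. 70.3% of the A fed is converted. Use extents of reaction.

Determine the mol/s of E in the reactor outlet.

A reacted = 0.703 × 42.19 = 29.66 mol/s; ν_A = −1, so ξ = 29.66/1 = 29.66 mol/s.
Outlet amounts (n = n₀ + ν ξ):
  E: 125.6 − 1(29.66) = 95.95
  A: 42.19 − 1(29.66) = 12.53
  B: 0 + 2(29.66) = 59.31
  D: 69.2 (inert)

96 mol/s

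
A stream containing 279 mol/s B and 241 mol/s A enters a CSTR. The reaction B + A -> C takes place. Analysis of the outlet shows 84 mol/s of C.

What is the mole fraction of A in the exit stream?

0.36

For C: n = n₀ + 1ξ → 84 = 0 + 1ξ, giving ξ = 84 mol/s.
Outlet amounts (n = n₀ + ν ξ):
  B: 279 − 1(84) = 195
  A: 241 − 1(84) = 157
  C: 0 + 1(84) = 84
Total out = 436 mol/s; y_A = 157 / 436 = 0.3601.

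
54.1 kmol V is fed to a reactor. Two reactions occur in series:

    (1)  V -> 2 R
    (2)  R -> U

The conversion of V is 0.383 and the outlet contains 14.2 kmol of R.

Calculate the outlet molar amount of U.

Conversion of V: V consumed = 1ξ₁ = 0.383 × 54.1 → ξ₁ = 20.72 kmol.
R balance: n_R = 0 + 2ξ₁ − 1ξ₂ = 14.2 → ξ₂ = (2·20.72 − 14.2)/1 = 27.24 kmol.
Outlet amounts (n = n₀ + Σ ν·ξ):
  V: 54.1 − 1(20.72) = 33.38
  R: 0 + 2(20.72) − 1(27.24) = 14.2
  U: 0 + 1(27.24) = 27.24

27.2 kmol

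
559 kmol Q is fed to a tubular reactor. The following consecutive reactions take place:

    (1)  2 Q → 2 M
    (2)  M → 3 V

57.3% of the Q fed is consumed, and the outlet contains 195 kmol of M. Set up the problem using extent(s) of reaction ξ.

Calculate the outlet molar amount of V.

Conversion of Q: Q consumed = 2ξ₁ = 0.573 × 559 → ξ₁ = 160.2 kmol.
M balance: n_M = 0 + 2ξ₁ − 1ξ₂ = 195 → ξ₂ = (2·160.2 − 195)/1 = 125.3 kmol.
Outlet amounts (n = n₀ + Σ ν·ξ):
  Q: 559 − 2(160.2) = 238.7
  M: 0 + 2(160.2) − 1(125.3) = 195
  V: 0 + 3(125.3) = 375.9

376 kmol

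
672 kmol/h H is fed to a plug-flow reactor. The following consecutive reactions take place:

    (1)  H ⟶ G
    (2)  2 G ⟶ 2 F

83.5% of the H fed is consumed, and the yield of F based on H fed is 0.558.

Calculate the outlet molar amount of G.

186 kmol/h

Conversion of H: H consumed = 1ξ₁ = 0.835 × 672 → ξ₁ = 561.1 kmol/h.
Yield of F: 2ξ₂ / 672 = 0.558 → ξ₂ = 187.5 kmol/h.
Outlet amounts (n = n₀ + Σ ν·ξ):
  H: 672 − 1(561.1) = 110.9
  G: 0 + 1(561.1) − 2(187.5) = 186.1
  F: 0 + 2(187.5) = 375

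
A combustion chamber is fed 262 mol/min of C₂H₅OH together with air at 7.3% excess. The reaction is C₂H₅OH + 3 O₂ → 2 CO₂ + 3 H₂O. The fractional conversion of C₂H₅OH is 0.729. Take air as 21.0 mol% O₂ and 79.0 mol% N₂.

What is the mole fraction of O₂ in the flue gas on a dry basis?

Stoichiometric O₂ = 3 × 262 = 786 mol/min; O₂ fed = 786 × 1.073 = 843.4 mol/min.
N₂ fed = 843.4 × 79/21 = 3173 mol/min.
Fuel reacted = 0.729 × 262 → ξ = 191 mol/min.
Outlet (n = n₀ + ν ξ):
  C₂H₅OH: 262 − 1(191) = 71
  O₂: 843.4 − 3(191) = 270.4
  N₂: 3173 (inert)
  CO₂: 0 + 2(191) = 382
  H₂O: 0 + 3(191) = 573
Dry total = 3896 mol/min; y_O₂ (dry) = 270.4 / 3896 = 0.0694.

0.0694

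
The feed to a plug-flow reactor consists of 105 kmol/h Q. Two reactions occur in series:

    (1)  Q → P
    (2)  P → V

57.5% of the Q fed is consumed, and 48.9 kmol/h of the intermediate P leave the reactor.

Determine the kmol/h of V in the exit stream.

11.5 kmol/h

Conversion of Q: Q consumed = 1ξ₁ = 0.575 × 105 → ξ₁ = 60.37 kmol/h.
P balance: n_P = 0 + 1ξ₁ − 1ξ₂ = 48.9 → ξ₂ = (1·60.37 − 48.9)/1 = 11.47 kmol/h.
Outlet amounts (n = n₀ + Σ ν·ξ):
  Q: 105 − 1(60.37) = 44.63
  P: 0 + 1(60.37) − 1(11.47) = 48.9
  V: 0 + 1(11.47) = 11.47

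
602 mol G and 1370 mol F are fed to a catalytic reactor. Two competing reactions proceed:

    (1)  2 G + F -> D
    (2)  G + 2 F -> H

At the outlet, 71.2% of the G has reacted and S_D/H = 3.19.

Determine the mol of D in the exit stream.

185 mol

Conversion of G: G consumed = 0.712 × 602 = 428.6 mol = 2ξ₁ + 1ξ₂.
Selectivity: 1ξ₁ / (1ξ₂) = 3.19 → ξ₁ = 3.19 ξ₂.
Substitute: (2·3.19 + 1) ξ₂ = 428.6 → ξ₂ = 58.08 mol, ξ₁ = 185.3 mol.
Outlet amounts (n = n₀ + Σ ν·ξ):
  G: 602 − 2(185.3) − 1(58.08) = 173.4
  F: 1370 − 1(185.3) − 2(58.08) = 1069
  D: 0 + 1(185.3) = 185.3
  H: 0 + 1(58.08) = 58.08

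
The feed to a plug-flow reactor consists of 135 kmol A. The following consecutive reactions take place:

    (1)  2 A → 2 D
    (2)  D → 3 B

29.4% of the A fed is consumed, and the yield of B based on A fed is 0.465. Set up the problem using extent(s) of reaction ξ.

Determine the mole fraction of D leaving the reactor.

Conversion of A: A consumed = 2ξ₁ = 0.294 × 135 → ξ₁ = 19.84 kmol.
Yield of B: 3ξ₂ / 135 = 0.465 → ξ₂ = 20.93 kmol.
Outlet amounts (n = n₀ + Σ ν·ξ):
  A: 135 − 2(19.84) = 95.31
  D: 0 + 2(19.84) − 1(20.93) = 18.76
  B: 0 + 3(20.93) = 62.78
Total out = 176.8 kmol; y_D = 18.76 / 176.8 = 0.1061.

0.106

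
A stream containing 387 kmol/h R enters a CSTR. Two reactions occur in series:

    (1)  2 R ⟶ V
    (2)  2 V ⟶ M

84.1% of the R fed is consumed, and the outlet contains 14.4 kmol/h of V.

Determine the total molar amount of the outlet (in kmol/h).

Conversion of R: R consumed = 2ξ₁ = 0.841 × 387 → ξ₁ = 162.7 kmol/h.
V balance: n_V = 0 + 1ξ₁ − 2ξ₂ = 14.4 → ξ₂ = (1·162.7 − 14.4)/2 = 74.17 kmol/h.
Outlet amounts (n = n₀ + Σ ν·ξ):
  R: 387 − 2(162.7) = 61.53
  V: 0 + 1(162.7) − 2(74.17) = 14.4
  M: 0 + 1(74.17) = 74.17
Total out = 61.53 + 14.4 + 74.17 = 150.1 kmol/h.

150 kmol/h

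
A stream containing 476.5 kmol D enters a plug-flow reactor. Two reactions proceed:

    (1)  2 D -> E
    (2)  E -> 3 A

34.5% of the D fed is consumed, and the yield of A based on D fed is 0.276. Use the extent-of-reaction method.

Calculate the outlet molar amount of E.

38.4 kmol

Conversion of D: D consumed = 2ξ₁ = 0.345 × 476.5 → ξ₁ = 82.2 kmol.
Yield of A: 3ξ₂ / 476.5 = 0.276 → ξ₂ = 43.84 kmol.
Outlet amounts (n = n₀ + Σ ν·ξ):
  D: 476.5 − 2(82.2) = 312.1
  E: 0 + 1(82.2) − 1(43.84) = 38.36
  A: 0 + 3(43.84) = 131.5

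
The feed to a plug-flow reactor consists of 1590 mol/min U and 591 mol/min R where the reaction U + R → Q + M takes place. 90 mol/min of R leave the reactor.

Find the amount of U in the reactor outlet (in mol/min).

1090 mol/min

For R: n = n₀ − 1ξ → 90 = 591 − 1ξ, giving ξ = 501 mol/min.
Outlet amounts (n = n₀ + ν ξ):
  U: 1590 − 1(501) = 1089
  R: 591 − 1(501) = 90
  Q: 0 + 1(501) = 501
  M: 0 + 1(501) = 501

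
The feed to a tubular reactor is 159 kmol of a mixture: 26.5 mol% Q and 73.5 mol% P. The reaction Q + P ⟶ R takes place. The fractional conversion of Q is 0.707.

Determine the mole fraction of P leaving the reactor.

Q reacted = 0.707 × 42.13 = 29.79 kmol; ν_Q = −1, so ξ = 29.79/1 = 29.79 kmol.
Outlet amounts (n = n₀ + ν ξ):
  Q: 42.13 − 1(29.79) = 12.35
  P: 116.9 − 1(29.79) = 87.08
  R: 0 + 1(29.79) = 29.79
Total out = 129.2 kmol; y_P = 87.08 / 129.2 = 0.6739.

0.674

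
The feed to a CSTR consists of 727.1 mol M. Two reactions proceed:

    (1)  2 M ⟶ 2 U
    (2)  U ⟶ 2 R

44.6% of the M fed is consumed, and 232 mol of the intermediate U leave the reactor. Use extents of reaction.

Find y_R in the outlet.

0.225

Conversion of M: M consumed = 2ξ₁ = 0.446 × 727.1 → ξ₁ = 162.1 mol.
U balance: n_U = 0 + 2ξ₁ − 1ξ₂ = 232 → ξ₂ = (2·162.1 − 232)/1 = 92.29 mol.
Outlet amounts (n = n₀ + Σ ν·ξ):
  M: 727.1 − 2(162.1) = 402.8
  U: 0 + 2(162.1) − 1(92.29) = 232
  R: 0 + 2(92.29) = 184.6
Total out = 819.4 mol; y_R = 184.6 / 819.4 = 0.2253.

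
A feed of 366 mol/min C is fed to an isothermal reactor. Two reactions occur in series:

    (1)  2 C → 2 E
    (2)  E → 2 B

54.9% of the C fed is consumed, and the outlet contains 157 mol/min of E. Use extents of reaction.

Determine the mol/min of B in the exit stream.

Conversion of C: C consumed = 2ξ₁ = 0.549 × 366 → ξ₁ = 100.5 mol/min.
E balance: n_E = 0 + 2ξ₁ − 1ξ₂ = 157 → ξ₂ = (2·100.5 − 157)/1 = 43.93 mol/min.
Outlet amounts (n = n₀ + Σ ν·ξ):
  C: 366 − 2(100.5) = 165.1
  E: 0 + 2(100.5) − 1(43.93) = 157
  B: 0 + 2(43.93) = 87.87

87.9 mol/min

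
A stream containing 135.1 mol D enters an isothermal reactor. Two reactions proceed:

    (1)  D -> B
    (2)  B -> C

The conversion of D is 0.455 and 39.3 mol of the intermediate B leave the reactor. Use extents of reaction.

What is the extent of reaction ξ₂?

ξ₂ = 22.2 mol

Conversion of D: D consumed = 1ξ₁ = 0.455 × 135.1 → ξ₁ = 61.47 mol.
B balance: n_B = 0 + 1ξ₁ − 1ξ₂ = 39.3 → ξ₂ = (1·61.47 − 39.3)/1 = 22.17 mol.
Outlet amounts (n = n₀ + Σ ν·ξ):
  D: 135.1 − 1(61.47) = 73.63
  B: 0 + 1(61.47) − 1(22.17) = 39.3
  C: 0 + 1(22.17) = 22.17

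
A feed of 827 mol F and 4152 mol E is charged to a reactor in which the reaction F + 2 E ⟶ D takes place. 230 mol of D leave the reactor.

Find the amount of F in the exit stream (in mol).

For D: n = n₀ + 1ξ → 230 = 0 + 1ξ, giving ξ = 230 mol.
Outlet amounts (n = n₀ + ν ξ):
  F: 827 − 1(230) = 597
  E: 4152 − 2(230) = 3692
  D: 0 + 1(230) = 230

597 mol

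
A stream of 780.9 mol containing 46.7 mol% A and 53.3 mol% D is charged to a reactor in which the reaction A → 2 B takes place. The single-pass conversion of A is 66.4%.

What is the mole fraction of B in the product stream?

0.473

A reacted = 0.664 × 364.7 = 242.1 mol; ν_A = −1, so ξ = 242.1/1 = 242.1 mol.
Outlet amounts (n = n₀ + ν ξ):
  A: 364.7 − 1(242.1) = 122.5
  B: 0 + 2(242.1) = 484.3
  D: 416.2 (inert)
Total out = 1023 mol; y_B = 484.3 / 1023 = 0.4734.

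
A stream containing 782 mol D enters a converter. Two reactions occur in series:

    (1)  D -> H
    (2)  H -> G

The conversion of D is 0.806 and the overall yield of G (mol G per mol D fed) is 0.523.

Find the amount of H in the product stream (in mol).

Conversion of D: D consumed = 1ξ₁ = 0.806 × 782 → ξ₁ = 630.3 mol.
Yield of G: 1ξ₂ / 782 = 0.523 → ξ₂ = 409 mol.
Outlet amounts (n = n₀ + Σ ν·ξ):
  D: 782 − 1(630.3) = 151.7
  H: 0 + 1(630.3) − 1(409) = 221.3
  G: 0 + 1(409) = 409

221 mol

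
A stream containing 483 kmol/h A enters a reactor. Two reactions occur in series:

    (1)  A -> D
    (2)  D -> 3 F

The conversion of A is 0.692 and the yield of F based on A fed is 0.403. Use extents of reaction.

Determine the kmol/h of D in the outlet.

Conversion of A: A consumed = 1ξ₁ = 0.692 × 483 → ξ₁ = 334.2 kmol/h.
Yield of F: 3ξ₂ / 483 = 0.403 → ξ₂ = 64.88 kmol/h.
Outlet amounts (n = n₀ + Σ ν·ξ):
  A: 483 − 1(334.2) = 148.8
  D: 0 + 1(334.2) − 1(64.88) = 269.4
  F: 0 + 3(64.88) = 194.6

269 kmol/h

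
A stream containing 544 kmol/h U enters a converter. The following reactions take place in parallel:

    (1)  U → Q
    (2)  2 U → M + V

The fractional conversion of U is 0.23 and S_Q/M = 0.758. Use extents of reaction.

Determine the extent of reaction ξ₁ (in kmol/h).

Conversion of U: U consumed = 0.23 × 544 = 125.1 kmol/h = 1ξ₁ + 2ξ₂.
Selectivity: 1ξ₁ / (1ξ₂) = 0.758 → ξ₁ = 0.758 ξ₂.
Substitute: (1·0.758 + 2) ξ₂ = 125.1 → ξ₂ = 45.37 kmol/h, ξ₁ = 34.39 kmol/h.
Outlet amounts (n = n₀ + Σ ν·ξ):
  U: 544 − 1(34.39) − 2(45.37) = 418.9
  Q: 0 + 1(34.39) = 34.39
  M: 0 + 1(45.37) = 45.37
  V: 0 + 1(45.37) = 45.37

ξ₁ = 34.4 kmol/h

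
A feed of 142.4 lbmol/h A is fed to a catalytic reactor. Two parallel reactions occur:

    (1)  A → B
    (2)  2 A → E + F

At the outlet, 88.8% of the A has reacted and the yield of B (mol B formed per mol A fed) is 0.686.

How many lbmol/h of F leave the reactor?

Yield of B: 1ξ₁ / 142.4 = 0.686 → ξ₁ = 97.69 lbmol/h.
Conversion of A: 1ξ₁ + 2ξ₂ = 0.888 × 142.4 = 126.5 → ξ₂ = 14.38 lbmol/h.
Outlet amounts (n = n₀ + Σ ν·ξ):
  A: 142.4 − 1(97.69) − 2(14.38) = 15.95
  B: 0 + 1(97.69) = 97.69
  E: 0 + 1(14.38) = 14.38
  F: 0 + 1(14.38) = 14.38

14.4 lbmol/h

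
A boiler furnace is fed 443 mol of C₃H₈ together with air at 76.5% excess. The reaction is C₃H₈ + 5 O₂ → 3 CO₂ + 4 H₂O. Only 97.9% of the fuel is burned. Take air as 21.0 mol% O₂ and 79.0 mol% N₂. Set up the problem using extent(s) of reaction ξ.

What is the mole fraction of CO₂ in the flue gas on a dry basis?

0.0733

Stoichiometric O₂ = 5 × 443 = 2215 mol; O₂ fed = 2215 × 1.765 = 3909 mol.
N₂ fed = 3909 × 79/21 = 14710 mol.
Fuel reacted = 0.979 × 443 → ξ = 433.7 mol.
Outlet (n = n₀ + ν ξ):
  C₃H₈: 443 − 1(433.7) = 9.303
  O₂: 3909 − 5(433.7) = 1741
  N₂: 14710 (inert)
  CO₂: 0 + 3(433.7) = 1301
  H₂O: 0 + 4(433.7) = 1735
Dry total = 17760 mol; y_CO₂ (dry) = 1301 / 17760 = 0.07327.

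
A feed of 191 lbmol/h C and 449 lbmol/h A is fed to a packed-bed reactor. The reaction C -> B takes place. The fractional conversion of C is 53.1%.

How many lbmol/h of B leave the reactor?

101 lbmol/h

C reacted = 0.531 × 191 = 101.4 lbmol/h; ν_C = −1, so ξ = 101.4/1 = 101.4 lbmol/h.
Outlet amounts (n = n₀ + ν ξ):
  C: 191 − 1(101.4) = 89.58
  B: 0 + 1(101.4) = 101.4
  A: 449 (inert)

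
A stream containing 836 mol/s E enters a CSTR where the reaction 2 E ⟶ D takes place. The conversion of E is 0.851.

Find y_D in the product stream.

E reacted = 0.851 × 836 = 711.4 mol/s; ν_E = −2, so ξ = 711.4/2 = 355.7 mol/s.
Outlet amounts (n = n₀ + ν ξ):
  E: 836 − 2(355.7) = 124.6
  D: 0 + 1(355.7) = 355.7
Total out = 480.3 mol/s; y_D = 355.7 / 480.3 = 0.7406.

0.741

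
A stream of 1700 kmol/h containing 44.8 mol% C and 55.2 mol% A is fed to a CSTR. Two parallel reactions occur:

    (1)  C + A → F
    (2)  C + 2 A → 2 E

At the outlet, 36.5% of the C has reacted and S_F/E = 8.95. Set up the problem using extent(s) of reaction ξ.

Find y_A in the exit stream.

Conversion of C: C consumed = 0.365 × 761.6 = 278 kmol/h = 1ξ₁ + 1ξ₂.
Selectivity: 1ξ₁ / (2ξ₂) = 8.95 → ξ₁ = 17.9 ξ₂.
Substitute: (1·17.9 + 1) ξ₂ = 278 → ξ₂ = 14.71 kmol/h, ξ₁ = 263.3 kmol/h.
Outlet amounts (n = n₀ + Σ ν·ξ):
  C: 761.6 − 1(263.3) − 1(14.71) = 483.6
  A: 938.4 − 1(263.3) − 2(14.71) = 645.7
  F: 0 + 1(263.3) = 263.3
  E: 0 + 2(14.71) = 29.42
Total out = 1422 kmol/h; y_A = 645.7 / 1422 = 0.4541.

0.454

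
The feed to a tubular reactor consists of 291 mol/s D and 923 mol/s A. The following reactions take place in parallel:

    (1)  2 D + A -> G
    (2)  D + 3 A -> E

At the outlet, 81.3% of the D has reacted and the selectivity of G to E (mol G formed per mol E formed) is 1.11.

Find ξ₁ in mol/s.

ξ₁ = 81.6 mol/s

Conversion of D: D consumed = 0.813 × 291 = 236.6 mol/s = 2ξ₁ + 1ξ₂.
Selectivity: 1ξ₁ / (1ξ₂) = 1.11 → ξ₁ = 1.11 ξ₂.
Substitute: (2·1.11 + 1) ξ₂ = 236.6 → ξ₂ = 73.47 mol/s, ξ₁ = 81.56 mol/s.
Outlet amounts (n = n₀ + Σ ν·ξ):
  D: 291 − 2(81.56) − 1(73.47) = 54.42
  A: 923 − 1(81.56) − 3(73.47) = 621
  G: 0 + 1(81.56) = 81.56
  E: 0 + 1(73.47) = 73.47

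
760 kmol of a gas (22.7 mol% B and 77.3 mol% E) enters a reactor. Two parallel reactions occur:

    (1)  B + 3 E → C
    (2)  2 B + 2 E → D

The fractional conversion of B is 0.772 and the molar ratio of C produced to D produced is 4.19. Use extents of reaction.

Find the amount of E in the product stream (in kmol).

274 kmol

Conversion of B: B consumed = 0.772 × 172.5 = 133.2 kmol = 1ξ₁ + 2ξ₂.
Selectivity: 1ξ₁ / (1ξ₂) = 4.19 → ξ₁ = 4.19 ξ₂.
Substitute: (1·4.19 + 2) ξ₂ = 133.2 → ξ₂ = 21.52 kmol, ξ₁ = 90.15 kmol.
Outlet amounts (n = n₀ + Σ ν·ξ):
  B: 172.5 − 1(90.15) − 2(21.52) = 39.33
  E: 587.5 − 3(90.15) − 2(21.52) = 274
  C: 0 + 1(90.15) = 90.15
  D: 0 + 1(21.52) = 21.52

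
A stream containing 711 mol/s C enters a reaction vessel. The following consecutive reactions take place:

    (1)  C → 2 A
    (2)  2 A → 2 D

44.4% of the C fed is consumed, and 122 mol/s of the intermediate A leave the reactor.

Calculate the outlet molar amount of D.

Conversion of C: C consumed = 1ξ₁ = 0.444 × 711 → ξ₁ = 315.7 mol/s.
A balance: n_A = 0 + 2ξ₁ − 2ξ₂ = 122 → ξ₂ = (2·315.7 − 122)/2 = 254.7 mol/s.
Outlet amounts (n = n₀ + Σ ν·ξ):
  C: 711 − 1(315.7) = 395.3
  A: 0 + 2(315.7) − 2(254.7) = 122
  D: 0 + 2(254.7) = 509.4

509 mol/s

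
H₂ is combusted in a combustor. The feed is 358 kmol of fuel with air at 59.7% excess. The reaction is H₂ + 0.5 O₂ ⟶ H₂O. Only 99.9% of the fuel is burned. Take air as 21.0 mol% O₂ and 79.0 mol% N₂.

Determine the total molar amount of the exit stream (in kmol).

Stoichiometric O₂ = 0.5 × 358 = 179 kmol; O₂ fed = 179 × 1.597 = 285.9 kmol.
N₂ fed = 285.9 × 79/21 = 1075 kmol.
Fuel reacted = 0.999 × 358 → ξ = 357.6 kmol.
Outlet (n = n₀ + ν ξ):
  H₂: 358 − 1(357.6) = 0.358
  O₂: 285.9 − 0.5(357.6) = 107
  N₂: 1075 (inert)
  H₂O: 0 + 1(357.6) = 357.6
Total out = 0.358 + 107 + 1075 + 357.6 = 1540 kmol.

1540 kmol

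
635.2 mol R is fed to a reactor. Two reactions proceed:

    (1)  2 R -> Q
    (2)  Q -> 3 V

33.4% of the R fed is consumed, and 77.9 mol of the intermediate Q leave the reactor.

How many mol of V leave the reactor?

Conversion of R: R consumed = 2ξ₁ = 0.334 × 635.2 → ξ₁ = 106.1 mol.
Q balance: n_Q = 0 + 1ξ₁ − 1ξ₂ = 77.9 → ξ₂ = (1·106.1 − 77.9)/1 = 28.18 mol.
Outlet amounts (n = n₀ + Σ ν·ξ):
  R: 635.2 − 2(106.1) = 423
  Q: 0 + 1(106.1) − 1(28.18) = 77.9
  V: 0 + 3(28.18) = 84.54

84.5 mol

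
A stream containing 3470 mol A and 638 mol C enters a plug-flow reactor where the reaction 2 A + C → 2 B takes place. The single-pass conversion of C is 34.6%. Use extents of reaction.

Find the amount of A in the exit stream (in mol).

C reacted = 0.346 × 638 = 220.7 mol; ν_C = −1, so ξ = 220.7/1 = 220.7 mol.
Outlet amounts (n = n₀ + ν ξ):
  A: 3470 − 2(220.7) = 3029
  C: 638 − 1(220.7) = 417.3
  B: 0 + 2(220.7) = 441.5

3030 mol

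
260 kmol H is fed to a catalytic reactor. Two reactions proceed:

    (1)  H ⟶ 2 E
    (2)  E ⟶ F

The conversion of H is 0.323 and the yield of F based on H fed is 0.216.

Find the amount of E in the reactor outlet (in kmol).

112 kmol

Conversion of H: H consumed = 1ξ₁ = 0.323 × 260 → ξ₁ = 83.98 kmol.
Yield of F: 1ξ₂ / 260 = 0.216 → ξ₂ = 56.16 kmol.
Outlet amounts (n = n₀ + Σ ν·ξ):
  H: 260 − 1(83.98) = 176
  E: 0 + 2(83.98) − 1(56.16) = 111.8
  F: 0 + 1(56.16) = 56.16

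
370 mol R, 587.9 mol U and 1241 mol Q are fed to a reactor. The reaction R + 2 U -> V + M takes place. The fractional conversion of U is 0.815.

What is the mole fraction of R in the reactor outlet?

U reacted = 0.815 × 587.9 = 479.1 mol; ν_U = −2, so ξ = 479.1/2 = 239.6 mol.
Outlet amounts (n = n₀ + ν ξ):
  R: 370 − 1(239.6) = 130.4
  U: 587.9 − 2(239.6) = 108.8
  V: 0 + 1(239.6) = 239.6
  M: 0 + 1(239.6) = 239.6
  Q: 1241 (inert)
Total out = 1959 mol; y_R = 130.4 / 1959 = 0.06657.

0.0666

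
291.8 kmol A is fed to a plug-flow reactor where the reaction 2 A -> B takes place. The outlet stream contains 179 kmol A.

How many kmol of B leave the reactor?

56.4 kmol

For A: n = n₀ − 2ξ → 179 = 291.8 − 2ξ, giving ξ = 56.4 kmol.
Outlet amounts (n = n₀ + ν ξ):
  A: 291.8 − 2(56.4) = 179
  B: 0 + 1(56.4) = 56.4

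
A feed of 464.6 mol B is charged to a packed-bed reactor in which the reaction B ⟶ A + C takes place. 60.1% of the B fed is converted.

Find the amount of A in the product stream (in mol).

279 mol

B reacted = 0.601 × 464.6 = 279.2 mol; ν_B = −1, so ξ = 279.2/1 = 279.2 mol.
Outlet amounts (n = n₀ + ν ξ):
  B: 464.6 − 1(279.2) = 185.4
  A: 0 + 1(279.2) = 279.2
  C: 0 + 1(279.2) = 279.2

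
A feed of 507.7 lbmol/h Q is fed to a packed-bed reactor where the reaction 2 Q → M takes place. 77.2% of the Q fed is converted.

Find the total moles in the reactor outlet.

312 lbmol/h

Q reacted = 0.772 × 507.7 = 391.9 lbmol/h; ν_Q = −2, so ξ = 391.9/2 = 196 lbmol/h.
Outlet amounts (n = n₀ + ν ξ):
  Q: 507.7 − 2(196) = 115.8
  M: 0 + 1(196) = 196
Total out = 115.8 + 196 = 311.7 lbmol/h.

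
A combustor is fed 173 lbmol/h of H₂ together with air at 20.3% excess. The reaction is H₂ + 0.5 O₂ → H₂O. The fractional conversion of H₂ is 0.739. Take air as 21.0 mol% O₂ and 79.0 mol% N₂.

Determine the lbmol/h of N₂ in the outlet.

Stoichiometric O₂ = 0.5 × 173 = 86.5 lbmol/h; O₂ fed = 86.5 × 1.203 = 104.1 lbmol/h.
N₂ fed = 104.1 × 79/21 = 391.5 lbmol/h.
Fuel reacted = 0.739 × 173 → ξ = 127.8 lbmol/h.
Outlet (n = n₀ + ν ξ):
  H₂: 173 − 1(127.8) = 45.15
  O₂: 104.1 − 0.5(127.8) = 40.14
  N₂: 391.5 (inert)
  H₂O: 0 + 1(127.8) = 127.8

391 lbmol/h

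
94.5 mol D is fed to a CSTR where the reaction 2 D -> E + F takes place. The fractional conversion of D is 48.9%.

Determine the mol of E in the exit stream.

D reacted = 0.489 × 94.5 = 46.21 mol; ν_D = −2, so ξ = 46.21/2 = 23.11 mol.
Outlet amounts (n = n₀ + ν ξ):
  D: 94.5 − 2(23.11) = 48.29
  E: 0 + 1(23.11) = 23.11
  F: 0 + 1(23.11) = 23.11

23.1 mol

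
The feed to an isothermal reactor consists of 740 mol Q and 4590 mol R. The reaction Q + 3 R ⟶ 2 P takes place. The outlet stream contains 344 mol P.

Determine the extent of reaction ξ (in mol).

For P: n = n₀ + 2ξ → 344 = 0 + 2ξ, giving ξ = 172 mol.
Outlet amounts (n = n₀ + ν ξ):
  Q: 740 − 1(172) = 568
  R: 4590 − 3(172) = 4074
  P: 0 + 2(172) = 344

ξ = 172 mol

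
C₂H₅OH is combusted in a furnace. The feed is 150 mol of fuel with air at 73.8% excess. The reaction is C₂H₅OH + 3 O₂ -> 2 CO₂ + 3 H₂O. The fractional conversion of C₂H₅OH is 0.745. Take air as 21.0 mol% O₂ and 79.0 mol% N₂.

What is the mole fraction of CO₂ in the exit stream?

Stoichiometric O₂ = 3 × 150 = 450 mol; O₂ fed = 450 × 1.738 = 782.1 mol.
N₂ fed = 782.1 × 79/21 = 2942 mol.
Fuel reacted = 0.745 × 150 → ξ = 111.8 mol.
Outlet (n = n₀ + ν ξ):
  C₂H₅OH: 150 − 1(111.8) = 38.25
  O₂: 782.1 − 3(111.8) = 446.9
  N₂: 2942 (inert)
  CO₂: 0 + 2(111.8) = 223.5
  H₂O: 0 + 3(111.8) = 335.2
Total out = 3986 mol; y_CO₂ = 223.5 / 3986 = 0.05607.

0.0561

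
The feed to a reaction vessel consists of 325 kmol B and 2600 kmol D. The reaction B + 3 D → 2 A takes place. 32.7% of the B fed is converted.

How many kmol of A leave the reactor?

213 kmol

B reacted = 0.327 × 325 = 106.3 kmol; ν_B = −1, so ξ = 106.3/1 = 106.3 kmol.
Outlet amounts (n = n₀ + ν ξ):
  B: 325 − 1(106.3) = 218.7
  D: 2600 − 3(106.3) = 2281
  A: 0 + 2(106.3) = 212.6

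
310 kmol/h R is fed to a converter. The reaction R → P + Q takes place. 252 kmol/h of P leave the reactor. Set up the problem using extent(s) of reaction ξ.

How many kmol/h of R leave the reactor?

For P: n = n₀ + 1ξ → 252 = 0 + 1ξ, giving ξ = 252 kmol/h.
Outlet amounts (n = n₀ + ν ξ):
  R: 310 − 1(252) = 58
  P: 0 + 1(252) = 252
  Q: 0 + 1(252) = 252

58 kmol/h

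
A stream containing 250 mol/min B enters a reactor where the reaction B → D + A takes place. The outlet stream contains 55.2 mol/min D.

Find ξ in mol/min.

For D: n = n₀ + 1ξ → 55.2 = 0 + 1ξ, giving ξ = 55.2 mol/min.
Outlet amounts (n = n₀ + ν ξ):
  B: 250 − 1(55.2) = 194.8
  D: 0 + 1(55.2) = 55.2
  A: 0 + 1(55.2) = 55.2

ξ = 55.2 mol/min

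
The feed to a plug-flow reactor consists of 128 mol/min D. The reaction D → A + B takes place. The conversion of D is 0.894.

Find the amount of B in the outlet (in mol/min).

114 mol/min

D reacted = 0.894 × 128 = 114.4 mol/min; ν_D = −1, so ξ = 114.4/1 = 114.4 mol/min.
Outlet amounts (n = n₀ + ν ξ):
  D: 128 − 1(114.4) = 13.57
  A: 0 + 1(114.4) = 114.4
  B: 0 + 1(114.4) = 114.4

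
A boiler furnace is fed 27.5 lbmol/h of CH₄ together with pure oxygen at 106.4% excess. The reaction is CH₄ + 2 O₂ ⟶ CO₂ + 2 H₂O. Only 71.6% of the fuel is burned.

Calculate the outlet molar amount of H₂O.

Stoichiometric O₂ = 2 × 27.5 = 55 lbmol/h; O₂ fed = 55 × 2.064 = 113.5 lbmol/h.
Fuel reacted = 0.716 × 27.5 → ξ = 19.69 lbmol/h.
Outlet (n = n₀ + ν ξ):
  CH₄: 27.5 − 1(19.69) = 7.81
  O₂: 113.5 − 2(19.69) = 74.14
  CO₂: 0 + 1(19.69) = 19.69
  H₂O: 0 + 2(19.69) = 39.38

39.4 lbmol/h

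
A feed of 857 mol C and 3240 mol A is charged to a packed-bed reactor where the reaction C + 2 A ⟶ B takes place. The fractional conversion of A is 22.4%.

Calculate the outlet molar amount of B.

363 mol

A reacted = 0.224 × 3240 = 725.8 mol; ν_A = −2, so ξ = 725.8/2 = 362.9 mol.
Outlet amounts (n = n₀ + ν ξ):
  C: 857 − 1(362.9) = 494.1
  A: 3240 − 2(362.9) = 2514
  B: 0 + 1(362.9) = 362.9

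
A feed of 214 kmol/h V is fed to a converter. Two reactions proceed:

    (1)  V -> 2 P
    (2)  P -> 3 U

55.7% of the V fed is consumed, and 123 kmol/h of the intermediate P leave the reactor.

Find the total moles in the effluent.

564 kmol/h

Conversion of V: V consumed = 1ξ₁ = 0.557 × 214 → ξ₁ = 119.2 kmol/h.
P balance: n_P = 0 + 2ξ₁ − 1ξ₂ = 123 → ξ₂ = (2·119.2 − 123)/1 = 115.4 kmol/h.
Outlet amounts (n = n₀ + Σ ν·ξ):
  V: 214 − 1(119.2) = 94.8
  P: 0 + 2(119.2) − 1(115.4) = 123
  U: 0 + 3(115.4) = 346.2
Total out = 94.8 + 123 + 346.2 = 564 kmol/h.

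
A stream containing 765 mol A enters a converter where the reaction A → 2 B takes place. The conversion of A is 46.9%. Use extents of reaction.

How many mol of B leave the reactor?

718 mol

A reacted = 0.469 × 765 = 358.8 mol; ν_A = −1, so ξ = 358.8/1 = 358.8 mol.
Outlet amounts (n = n₀ + ν ξ):
  A: 765 − 1(358.8) = 406.2
  B: 0 + 2(358.8) = 717.6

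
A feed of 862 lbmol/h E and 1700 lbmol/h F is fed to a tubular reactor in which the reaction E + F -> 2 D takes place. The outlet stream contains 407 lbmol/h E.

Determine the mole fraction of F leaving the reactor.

0.486

For E: n = n₀ − 1ξ → 407 = 862 − 1ξ, giving ξ = 455 lbmol/h.
Outlet amounts (n = n₀ + ν ξ):
  E: 862 − 1(455) = 407
  F: 1700 − 1(455) = 1245
  D: 0 + 2(455) = 910
Total out = 2562 lbmol/h; y_F = 1245 / 2562 = 0.4859.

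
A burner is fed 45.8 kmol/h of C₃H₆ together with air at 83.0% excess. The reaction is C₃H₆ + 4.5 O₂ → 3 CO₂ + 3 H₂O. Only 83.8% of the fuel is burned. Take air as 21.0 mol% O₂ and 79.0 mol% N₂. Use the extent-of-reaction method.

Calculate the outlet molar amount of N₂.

Stoichiometric O₂ = 4.5 × 45.8 = 206.1 kmol/h; O₂ fed = 206.1 × 1.830 = 377.2 kmol/h.
N₂ fed = 377.2 × 79/21 = 1419 kmol/h.
Fuel reacted = 0.838 × 45.8 → ξ = 38.38 kmol/h.
Outlet (n = n₀ + ν ξ):
  C₃H₆: 45.8 − 1(38.38) = 7.42
  O₂: 377.2 − 4.5(38.38) = 204.5
  N₂: 1419 (inert)
  CO₂: 0 + 3(38.38) = 115.1
  H₂O: 0 + 3(38.38) = 115.1

1420 kmol/h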